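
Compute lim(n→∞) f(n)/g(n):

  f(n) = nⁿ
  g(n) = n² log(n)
∞

Since nⁿ (O(nⁿ)) grows faster than n² log(n) (O(n² log n)),
the ratio f(n)/g(n) → ∞ as n → ∞.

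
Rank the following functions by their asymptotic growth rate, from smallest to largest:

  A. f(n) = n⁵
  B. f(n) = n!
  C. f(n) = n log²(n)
C < A < B

Comparing growth rates:
C = n log²(n) is O(n log² n)
A = n⁵ is O(n⁵)
B = n! is O(n!)

Therefore, the order from slowest to fastest is: C < A < B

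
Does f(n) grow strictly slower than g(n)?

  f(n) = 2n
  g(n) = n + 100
False

f(n) = 2n is O(n), and g(n) = n + 100 is O(n).
Since they have the same growth rate, f(n) = o(g(n)) is false.
(f = o(g) requires f to grow strictly slower, not equal.)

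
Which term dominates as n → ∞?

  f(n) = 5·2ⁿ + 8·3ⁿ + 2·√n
8·3ⁿ

Looking at each term:
  - 5·2ⁿ is O(2ⁿ)
  - 8·3ⁿ is O(3ⁿ)
  - 2·√n is O(√n)

The term 8·3ⁿ (O(3ⁿ)) grows fastest and dominates all others.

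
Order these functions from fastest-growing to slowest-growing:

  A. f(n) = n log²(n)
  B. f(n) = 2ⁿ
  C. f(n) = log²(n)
B > A > C

Comparing growth rates:
B = 2ⁿ is O(2ⁿ)
A = n log²(n) is O(n log² n)
C = log²(n) is O(log² n)

Therefore, the order from fastest to slowest is: B > A > C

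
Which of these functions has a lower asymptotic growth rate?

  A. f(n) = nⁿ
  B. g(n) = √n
B

f(n) = nⁿ is O(nⁿ), while g(n) = √n is O(√n).
Since O(√n) grows slower than O(nⁿ), g(n) is dominated.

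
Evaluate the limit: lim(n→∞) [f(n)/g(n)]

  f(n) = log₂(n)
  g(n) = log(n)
1/log(2)

Since log₂(n) and log(n) have the same growth rate (O(log n)),
the ratio converges to a constant: 1/log(2).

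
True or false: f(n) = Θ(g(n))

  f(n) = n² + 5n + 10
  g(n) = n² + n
True

f(n) = n² + 5n + 10 and g(n) = n² + n are both O(n²).
Since they have the same asymptotic growth rate, f(n) = Θ(g(n)) is true.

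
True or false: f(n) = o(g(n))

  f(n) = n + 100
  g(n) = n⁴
True

f(n) = n + 100 is O(n), and g(n) = n⁴ is O(n⁴).
Since O(n) grows strictly slower than O(n⁴), f(n) = o(g(n)) is true.
This means lim(n→∞) f(n)/g(n) = 0.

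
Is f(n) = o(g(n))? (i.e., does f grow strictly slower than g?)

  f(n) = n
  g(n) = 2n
False

f(n) = n is O(n), and g(n) = 2n is O(n).
Since they have the same growth rate, f(n) = o(g(n)) is false.
(f = o(g) requires f to grow strictly slower, not equal.)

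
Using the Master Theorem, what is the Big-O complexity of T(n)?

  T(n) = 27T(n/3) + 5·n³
Θ(n³ log n)

Master Theorem: a = 27, b = 3, f(n) = 5·n³.
Compute the critical exponent d = log₃(27) = 3.
Compare f(n) = Θ(n³) against n^d:
  k = 3 = d, so f(n) = Θ(n^d) — Case 2.
  Work is balanced across levels: T(n) = Θ(n^d log n) = Θ(n³ log n).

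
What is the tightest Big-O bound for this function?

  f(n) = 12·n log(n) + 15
O(n log n)

The dominant term in 12·n log(n) + 15 is 12·n log(n), which is Θ(n log n).
Lower-order terms (15) are asymptotically negligible.
Constants are absorbed, so the tightest bound is O(n log n).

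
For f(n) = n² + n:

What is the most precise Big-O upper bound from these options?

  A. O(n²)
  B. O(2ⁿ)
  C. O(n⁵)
A

f(n) = n² + n is O(n²).
All listed options are valid Big-O bounds (upper bounds),
but O(n²) is the tightest (smallest valid bound).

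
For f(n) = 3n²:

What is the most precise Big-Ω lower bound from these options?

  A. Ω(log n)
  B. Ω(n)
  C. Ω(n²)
C

f(n) = 3n² is Ω(n²).
All listed options are valid Big-Ω bounds (lower bounds),
but Ω(n²) is the tightest (largest valid bound).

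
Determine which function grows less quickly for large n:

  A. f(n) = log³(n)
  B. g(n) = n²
A

f(n) = log³(n) is O(log³ n), while g(n) = n² is O(n²).
Since O(log³ n) grows slower than O(n²), f(n) is dominated.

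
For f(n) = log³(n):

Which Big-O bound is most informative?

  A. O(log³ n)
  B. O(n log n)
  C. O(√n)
A

f(n) = log³(n) is O(log³ n).
All listed options are valid Big-O bounds (upper bounds),
but O(log³ n) is the tightest (smallest valid bound).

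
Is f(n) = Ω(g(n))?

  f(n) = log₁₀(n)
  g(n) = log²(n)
False

f(n) = log₁₀(n) is O(log n), and g(n) = log²(n) is O(log² n).
Since O(log n) grows slower than O(log² n), f(n) = Ω(g(n)) is false.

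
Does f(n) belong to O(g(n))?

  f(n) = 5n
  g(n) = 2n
True

f(n) = 5n and g(n) = 2n are both O(n).
Big-O permits equal growth rates (f ≤ c·g for some c), so f(n) = O(g(n)) is true.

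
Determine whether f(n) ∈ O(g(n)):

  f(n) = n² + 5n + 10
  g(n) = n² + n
True

f(n) = n² + 5n + 10 and g(n) = n² + n are both O(n²).
Big-O permits equal growth rates (f ≤ c·g for some c), so f(n) = O(g(n)) is true.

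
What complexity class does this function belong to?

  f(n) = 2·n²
O(n²)

The dominant term in 2·n² is 2·n², which is Θ(n²).
Constants are absorbed, so the tightest bound is O(n²).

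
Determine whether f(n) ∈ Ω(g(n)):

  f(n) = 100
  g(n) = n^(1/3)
False

f(n) = 100 is O(1), and g(n) = n^(1/3) is O(n^(1/3)).
Since O(1) grows slower than O(n^(1/3)), f(n) = Ω(g(n)) is false.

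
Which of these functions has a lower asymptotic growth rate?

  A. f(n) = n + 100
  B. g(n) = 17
B

f(n) = n + 100 is O(n), while g(n) = 17 is O(1).
Since O(1) grows slower than O(n), g(n) is dominated.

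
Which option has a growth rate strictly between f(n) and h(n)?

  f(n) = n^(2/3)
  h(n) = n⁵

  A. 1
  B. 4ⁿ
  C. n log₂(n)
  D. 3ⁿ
C

We need g(n) with n^(2/3) = o(g(n)) and g(n) = o(n⁵), i.e. O(n^(2/3)) ≺ g ≺ O(n⁵).
Check each option:
  A. 1 — O(1) does not grow strictly faster than f(n)
  B. 4ⁿ — O(4ⁿ) does not grow strictly slower than h(n)
  C. n log₂(n) — O(n log n) is strictly between O(n^(2/3)) and O(n⁵) ✓
  D. 3ⁿ — O(3ⁿ) does not grow strictly slower than h(n)

Only option C (n log₂(n)) lies strictly between.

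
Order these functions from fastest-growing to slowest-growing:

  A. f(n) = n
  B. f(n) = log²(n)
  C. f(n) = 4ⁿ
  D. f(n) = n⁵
C > D > A > B

Comparing growth rates:
C = 4ⁿ is O(4ⁿ)
D = n⁵ is O(n⁵)
A = n is O(n)
B = log²(n) is O(log² n)

Therefore, the order from fastest to slowest is: C > D > A > B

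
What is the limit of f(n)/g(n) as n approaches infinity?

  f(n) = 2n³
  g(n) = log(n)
∞

Since 2n³ (O(n³)) grows faster than log(n) (O(log n)),
the ratio f(n)/g(n) → ∞ as n → ∞.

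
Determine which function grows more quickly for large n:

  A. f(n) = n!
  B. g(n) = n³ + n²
A

f(n) = n! is O(n!), while g(n) = n³ + n² is O(n³).
Since O(n!) grows faster than O(n³), f(n) dominates.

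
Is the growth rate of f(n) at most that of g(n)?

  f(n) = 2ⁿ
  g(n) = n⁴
False

f(n) = 2ⁿ is O(2ⁿ), and g(n) = n⁴ is O(n⁴).
Since O(2ⁿ) grows faster than O(n⁴), f(n) = O(g(n)) is false.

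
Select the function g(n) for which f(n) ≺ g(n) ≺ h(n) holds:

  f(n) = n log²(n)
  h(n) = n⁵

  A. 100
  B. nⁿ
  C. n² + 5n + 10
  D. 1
C

We need g(n) with n log²(n) = o(g(n)) and g(n) = o(n⁵), i.e. O(n log² n) ≺ g ≺ O(n⁵).
Check each option:
  A. 100 — O(1) does not grow strictly faster than f(n)
  B. nⁿ — O(nⁿ) does not grow strictly slower than h(n)
  C. n² + 5n + 10 — O(n²) is strictly between O(n log² n) and O(n⁵) ✓
  D. 1 — O(1) does not grow strictly faster than f(n)

Only option C (n² + 5n + 10) lies strictly between.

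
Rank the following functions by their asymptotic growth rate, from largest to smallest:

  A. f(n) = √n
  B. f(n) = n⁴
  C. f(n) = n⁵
C > B > A

Comparing growth rates:
C = n⁵ is O(n⁵)
B = n⁴ is O(n⁴)
A = √n is O(√n)

Therefore, the order from fastest to slowest is: C > B > A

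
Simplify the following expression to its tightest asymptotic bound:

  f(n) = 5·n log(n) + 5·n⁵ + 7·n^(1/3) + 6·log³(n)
Θ(n⁵)

Order the terms by growth rate: 6·log³(n) ≺ 7·n^(1/3) ≺ 5·n log(n) ≺ 5·n⁵.
The fastest-growing term 5·n⁵ dominates as n → ∞; dropping its constant factor gives Θ(n⁵).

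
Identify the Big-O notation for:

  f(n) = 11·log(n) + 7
O(log n)

The dominant term in 11·log(n) + 7 is 11·log(n), which is Θ(log n).
Lower-order terms (7) are asymptotically negligible.
Constants are absorbed, so the tightest bound is O(log n).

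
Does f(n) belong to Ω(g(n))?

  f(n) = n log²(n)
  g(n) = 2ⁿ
False

f(n) = n log²(n) is O(n log² n), and g(n) = 2ⁿ is O(2ⁿ).
Since O(n log² n) grows slower than O(2ⁿ), f(n) = Ω(g(n)) is false.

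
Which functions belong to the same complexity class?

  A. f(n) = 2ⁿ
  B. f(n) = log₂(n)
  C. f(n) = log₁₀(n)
B and C

Examining each function:
  A. 2ⁿ is O(2ⁿ)
  B. log₂(n) is O(log n)
  C. log₁₀(n) is O(log n)

Functions B and C both have the same complexity class.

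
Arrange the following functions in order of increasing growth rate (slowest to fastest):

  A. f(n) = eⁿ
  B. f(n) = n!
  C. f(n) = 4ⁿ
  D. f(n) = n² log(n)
D < A < C < B

Comparing growth rates:
D = n² log(n) is O(n² log n)
A = eⁿ is O(eⁿ)
C = 4ⁿ is O(4ⁿ)
B = n! is O(n!)

Therefore, the order from slowest to fastest is: D < A < C < B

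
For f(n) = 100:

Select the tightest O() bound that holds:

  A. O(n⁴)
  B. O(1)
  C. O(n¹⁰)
B

f(n) = 100 is O(1).
All listed options are valid Big-O bounds (upper bounds),
but O(1) is the tightest (smallest valid bound).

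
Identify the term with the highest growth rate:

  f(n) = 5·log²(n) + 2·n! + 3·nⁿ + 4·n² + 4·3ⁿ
3·nⁿ

Looking at each term:
  - 5·log²(n) is O(log² n)
  - 2·n! is O(n!)
  - 3·nⁿ is O(nⁿ)
  - 4·n² is O(n²)
  - 4·3ⁿ is O(3ⁿ)

The term 3·nⁿ (O(nⁿ)) grows fastest and dominates all others.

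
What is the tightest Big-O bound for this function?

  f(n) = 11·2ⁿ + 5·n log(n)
O(2ⁿ)

The dominant term in 11·2ⁿ + 5·n log(n) is 11·2ⁿ, which is Θ(2ⁿ).
Lower-order terms (5·n log(n)) are asymptotically negligible.
Constants are absorbed, so the tightest bound is O(2ⁿ).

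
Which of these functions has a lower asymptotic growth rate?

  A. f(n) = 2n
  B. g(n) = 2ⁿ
A

f(n) = 2n is O(n), while g(n) = 2ⁿ is O(2ⁿ).
Since O(n) grows slower than O(2ⁿ), f(n) is dominated.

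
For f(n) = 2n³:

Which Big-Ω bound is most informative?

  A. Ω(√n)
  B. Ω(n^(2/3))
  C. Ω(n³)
C

f(n) = 2n³ is Ω(n³).
All listed options are valid Big-Ω bounds (lower bounds),
but Ω(n³) is the tightest (largest valid bound).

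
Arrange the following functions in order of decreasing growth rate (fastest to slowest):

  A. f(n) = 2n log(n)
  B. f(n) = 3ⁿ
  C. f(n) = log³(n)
B > A > C

Comparing growth rates:
B = 3ⁿ is O(3ⁿ)
A = 2n log(n) is O(n log n)
C = log³(n) is O(log³ n)

Therefore, the order from fastest to slowest is: B > A > C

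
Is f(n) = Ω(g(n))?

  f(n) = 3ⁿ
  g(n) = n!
False

f(n) = 3ⁿ is O(3ⁿ), and g(n) = n! is O(n!).
Since O(3ⁿ) grows slower than O(n!), f(n) = Ω(g(n)) is false.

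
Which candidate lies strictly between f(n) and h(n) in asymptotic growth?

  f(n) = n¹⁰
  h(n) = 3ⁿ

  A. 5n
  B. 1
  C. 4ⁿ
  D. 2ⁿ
D

We need g(n) with n¹⁰ = o(g(n)) and g(n) = o(3ⁿ), i.e. O(n¹⁰) ≺ g ≺ O(3ⁿ).
Check each option:
  A. 5n — O(n) does not grow strictly faster than f(n)
  B. 1 — O(1) does not grow strictly faster than f(n)
  C. 4ⁿ — O(4ⁿ) does not grow strictly slower than h(n)
  D. 2ⁿ — O(2ⁿ) is strictly between O(n¹⁰) and O(3ⁿ) ✓

Only option D (2ⁿ) lies strictly between.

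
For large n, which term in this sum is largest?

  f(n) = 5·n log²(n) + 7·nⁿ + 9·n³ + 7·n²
7·nⁿ

Looking at each term:
  - 5·n log²(n) is O(n log² n)
  - 7·nⁿ is O(nⁿ)
  - 9·n³ is O(n³)
  - 7·n² is O(n²)

The term 7·nⁿ (O(nⁿ)) grows fastest and dominates all others.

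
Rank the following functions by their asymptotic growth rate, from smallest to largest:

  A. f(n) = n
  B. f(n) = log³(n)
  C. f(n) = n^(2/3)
B < C < A

Comparing growth rates:
B = log³(n) is O(log³ n)
C = n^(2/3) is O(n^(2/3))
A = n is O(n)

Therefore, the order from slowest to fastest is: B < C < A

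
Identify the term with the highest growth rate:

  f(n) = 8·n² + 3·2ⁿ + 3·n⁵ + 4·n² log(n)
3·2ⁿ

Looking at each term:
  - 8·n² is O(n²)
  - 3·2ⁿ is O(2ⁿ)
  - 3·n⁵ is O(n⁵)
  - 4·n² log(n) is O(n² log n)

The term 3·2ⁿ (O(2ⁿ)) grows fastest and dominates all others.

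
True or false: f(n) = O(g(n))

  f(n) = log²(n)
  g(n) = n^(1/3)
True

f(n) = log²(n) is O(log² n), and g(n) = n^(1/3) is O(n^(1/3)).
Since O(log² n) ⊆ O(n^(1/3)) (f grows no faster than g), f(n) = O(g(n)) is true.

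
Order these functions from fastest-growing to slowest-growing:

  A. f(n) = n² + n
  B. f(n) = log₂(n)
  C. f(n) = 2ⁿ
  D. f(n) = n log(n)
C > A > D > B

Comparing growth rates:
C = 2ⁿ is O(2ⁿ)
A = n² + n is O(n²)
D = n log(n) is O(n log n)
B = log₂(n) is O(log n)

Therefore, the order from fastest to slowest is: C > A > D > B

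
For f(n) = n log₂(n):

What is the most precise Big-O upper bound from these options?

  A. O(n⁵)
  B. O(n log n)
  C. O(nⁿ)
B

f(n) = n log₂(n) is O(n log n).
All listed options are valid Big-O bounds (upper bounds),
but O(n log n) is the tightest (smallest valid bound).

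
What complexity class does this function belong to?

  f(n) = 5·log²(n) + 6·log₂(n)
O(log² n)

The dominant term in 5·log²(n) + 6·log₂(n) is 5·log²(n), which is Θ(log² n).
Lower-order terms (6·log₂(n)) are asymptotically negligible.
Constants are absorbed, so the tightest bound is O(log² n).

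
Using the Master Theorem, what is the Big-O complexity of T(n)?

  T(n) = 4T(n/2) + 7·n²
Θ(n² log n)

Master Theorem: a = 4, b = 2, f(n) = 7·n².
Compute the critical exponent d = log₂(4) = 2.
Compare f(n) = Θ(n²) against n^d:
  k = 2 = d, so f(n) = Θ(n^d) — Case 2.
  Work is balanced across levels: T(n) = Θ(n^d log n) = Θ(n² log n).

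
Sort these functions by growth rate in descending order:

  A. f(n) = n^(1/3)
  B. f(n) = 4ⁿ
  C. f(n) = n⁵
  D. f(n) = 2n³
B > C > D > A

Comparing growth rates:
B = 4ⁿ is O(4ⁿ)
C = n⁵ is O(n⁵)
D = 2n³ is O(n³)
A = n^(1/3) is O(n^(1/3))

Therefore, the order from fastest to slowest is: B > C > D > A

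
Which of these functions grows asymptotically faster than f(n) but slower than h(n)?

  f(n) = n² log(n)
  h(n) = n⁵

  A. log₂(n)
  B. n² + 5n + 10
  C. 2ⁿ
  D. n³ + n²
D

We need g(n) with n² log(n) = o(g(n)) and g(n) = o(n⁵), i.e. O(n² log n) ≺ g ≺ O(n⁵).
Check each option:
  A. log₂(n) — O(log n) does not grow strictly faster than f(n)
  B. n² + 5n + 10 — O(n²) does not grow strictly faster than f(n)
  C. 2ⁿ — O(2ⁿ) does not grow strictly slower than h(n)
  D. n³ + n² — O(n³) is strictly between O(n² log n) and O(n⁵) ✓

Only option D (n³ + n²) lies strictly between.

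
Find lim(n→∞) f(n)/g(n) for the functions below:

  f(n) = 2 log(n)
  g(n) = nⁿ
0

Since 2 log(n) (O(log n)) grows slower than nⁿ (O(nⁿ)),
the ratio f(n)/g(n) → 0 as n → ∞.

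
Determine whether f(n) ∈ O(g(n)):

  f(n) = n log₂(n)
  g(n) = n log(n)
True

f(n) = n log₂(n) and g(n) = n log(n) are both O(n log n).
Big-O permits equal growth rates (f ≤ c·g for some c), so f(n) = O(g(n)) is true.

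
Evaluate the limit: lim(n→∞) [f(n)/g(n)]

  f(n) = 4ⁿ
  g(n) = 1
∞

Since 4ⁿ (O(4ⁿ)) grows faster than 1 (O(1)),
the ratio f(n)/g(n) → ∞ as n → ∞.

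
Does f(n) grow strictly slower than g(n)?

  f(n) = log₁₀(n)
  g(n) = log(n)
False

f(n) = log₁₀(n) is O(log n), and g(n) = log(n) is O(log n).
Since they have the same growth rate, f(n) = o(g(n)) is false.
(f = o(g) requires f to grow strictly slower, not equal.)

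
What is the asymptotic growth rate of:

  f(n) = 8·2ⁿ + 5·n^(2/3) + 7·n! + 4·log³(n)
Θ(n!)

Order the terms by growth rate: 4·log³(n) ≺ 5·n^(2/3) ≺ 8·2ⁿ ≺ 7·n!.
The fastest-growing term 7·n! dominates as n → ∞; dropping its constant factor gives Θ(n!).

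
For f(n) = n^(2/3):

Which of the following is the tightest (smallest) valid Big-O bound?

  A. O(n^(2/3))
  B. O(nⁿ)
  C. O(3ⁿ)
A

f(n) = n^(2/3) is O(n^(2/3)).
All listed options are valid Big-O bounds (upper bounds),
but O(n^(2/3)) is the tightest (smallest valid bound).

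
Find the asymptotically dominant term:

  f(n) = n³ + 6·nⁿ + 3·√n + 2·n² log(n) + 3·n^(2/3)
6·nⁿ

Looking at each term:
  - n³ is O(n³)
  - 6·nⁿ is O(nⁿ)
  - 3·√n is O(√n)
  - 2·n² log(n) is O(n² log n)
  - 3·n^(2/3) is O(n^(2/3))

The term 6·nⁿ (O(nⁿ)) grows fastest and dominates all others.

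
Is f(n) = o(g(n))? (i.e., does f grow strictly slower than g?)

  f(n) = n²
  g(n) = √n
False

f(n) = n² is O(n²), and g(n) = √n is O(√n).
Since O(n²) grows faster than or equal to O(√n), f(n) = o(g(n)) is false.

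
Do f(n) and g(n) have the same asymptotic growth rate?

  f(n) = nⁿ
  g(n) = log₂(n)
False

f(n) = nⁿ is O(nⁿ), and g(n) = log₂(n) is O(log n).
Since they have different growth rates, f(n) = Θ(g(n)) is false.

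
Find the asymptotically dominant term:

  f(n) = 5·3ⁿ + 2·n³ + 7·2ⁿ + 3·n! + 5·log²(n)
3·n!

Looking at each term:
  - 5·3ⁿ is O(3ⁿ)
  - 2·n³ is O(n³)
  - 7·2ⁿ is O(2ⁿ)
  - 3·n! is O(n!)
  - 5·log²(n) is O(log² n)

The term 3·n! (O(n!)) grows fastest and dominates all others.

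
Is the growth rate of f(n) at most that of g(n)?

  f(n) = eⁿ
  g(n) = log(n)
False

f(n) = eⁿ is O(eⁿ), and g(n) = log(n) is O(log n).
Since O(eⁿ) grows faster than O(log n), f(n) = O(g(n)) is false.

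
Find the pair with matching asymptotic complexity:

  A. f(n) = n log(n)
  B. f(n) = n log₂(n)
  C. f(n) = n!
A and B

Examining each function:
  A. n log(n) is O(n log n)
  B. n log₂(n) is O(n log n)
  C. n! is O(n!)

Functions A and B both have the same complexity class.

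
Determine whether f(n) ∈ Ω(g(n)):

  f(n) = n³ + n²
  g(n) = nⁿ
False

f(n) = n³ + n² is O(n³), and g(n) = nⁿ is O(nⁿ).
Since O(n³) grows slower than O(nⁿ), f(n) = Ω(g(n)) is false.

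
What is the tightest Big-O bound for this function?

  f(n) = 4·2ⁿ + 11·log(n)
O(2ⁿ)

The dominant term in 4·2ⁿ + 11·log(n) is 4·2ⁿ, which is Θ(2ⁿ).
Lower-order terms (11·log(n)) are asymptotically negligible.
Constants are absorbed, so the tightest bound is O(2ⁿ).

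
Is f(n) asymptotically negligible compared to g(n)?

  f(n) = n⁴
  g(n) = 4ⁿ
True

f(n) = n⁴ is O(n⁴), and g(n) = 4ⁿ is O(4ⁿ).
Since O(n⁴) grows strictly slower than O(4ⁿ), f(n) = o(g(n)) is true.
This means lim(n→∞) f(n)/g(n) = 0.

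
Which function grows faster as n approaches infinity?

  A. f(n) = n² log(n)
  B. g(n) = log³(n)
A

f(n) = n² log(n) is O(n² log n), while g(n) = log³(n) is O(log³ n).
Since O(n² log n) grows faster than O(log³ n), f(n) dominates.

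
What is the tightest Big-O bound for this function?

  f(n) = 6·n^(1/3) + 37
O(n^(1/3))

The dominant term in 6·n^(1/3) + 37 is 6·n^(1/3), which is Θ(n^(1/3)).
Lower-order terms (37) are asymptotically negligible.
Constants are absorbed, so the tightest bound is O(n^(1/3)).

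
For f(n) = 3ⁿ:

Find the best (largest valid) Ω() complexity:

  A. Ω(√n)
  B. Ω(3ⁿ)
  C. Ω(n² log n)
B

f(n) = 3ⁿ is Ω(3ⁿ).
All listed options are valid Big-Ω bounds (lower bounds),
but Ω(3ⁿ) is the tightest (largest valid bound).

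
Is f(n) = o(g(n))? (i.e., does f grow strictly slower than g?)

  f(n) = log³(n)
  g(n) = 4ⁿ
True

f(n) = log³(n) is O(log³ n), and g(n) = 4ⁿ is O(4ⁿ).
Since O(log³ n) grows strictly slower than O(4ⁿ), f(n) = o(g(n)) is true.
This means lim(n→∞) f(n)/g(n) = 0.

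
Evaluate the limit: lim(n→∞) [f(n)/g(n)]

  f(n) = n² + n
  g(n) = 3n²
1/3

Since n² + n and 3n² have the same growth rate (O(n²)),
the ratio converges to a constant: 1/3.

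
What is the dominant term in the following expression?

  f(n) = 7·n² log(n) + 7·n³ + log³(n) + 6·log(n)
7·n³

Looking at each term:
  - 7·n² log(n) is O(n² log n)
  - 7·n³ is O(n³)
  - log³(n) is O(log³ n)
  - 6·log(n) is O(log n)

The term 7·n³ (O(n³)) grows fastest and dominates all others.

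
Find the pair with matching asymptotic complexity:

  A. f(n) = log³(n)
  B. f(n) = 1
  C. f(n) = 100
B and C

Examining each function:
  A. log³(n) is O(log³ n)
  B. 1 is O(1)
  C. 100 is O(1)

Functions B and C both have the same complexity class.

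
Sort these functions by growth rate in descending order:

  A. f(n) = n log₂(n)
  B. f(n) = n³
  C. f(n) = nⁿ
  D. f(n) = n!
C > D > B > A

Comparing growth rates:
C = nⁿ is O(nⁿ)
D = n! is O(n!)
B = n³ is O(n³)
A = n log₂(n) is O(n log n)

Therefore, the order from fastest to slowest is: C > D > B > A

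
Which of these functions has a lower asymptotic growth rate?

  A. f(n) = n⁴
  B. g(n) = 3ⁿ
A

f(n) = n⁴ is O(n⁴), while g(n) = 3ⁿ is O(3ⁿ).
Since O(n⁴) grows slower than O(3ⁿ), f(n) is dominated.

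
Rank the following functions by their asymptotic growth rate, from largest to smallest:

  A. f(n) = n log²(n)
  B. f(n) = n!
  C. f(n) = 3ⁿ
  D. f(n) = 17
B > C > A > D

Comparing growth rates:
B = n! is O(n!)
C = 3ⁿ is O(3ⁿ)
A = n log²(n) is O(n log² n)
D = 17 is O(1)

Therefore, the order from fastest to slowest is: B > C > A > D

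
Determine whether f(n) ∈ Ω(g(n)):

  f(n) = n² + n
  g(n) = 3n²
True

f(n) = n² + n and g(n) = 3n² are both O(n²).
Big-Ω permits equal growth rates (f ≥ c·g for some c > 0), so f(n) = Ω(g(n)) is true.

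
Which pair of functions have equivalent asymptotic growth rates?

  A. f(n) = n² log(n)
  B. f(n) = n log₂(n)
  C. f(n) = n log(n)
B and C

Examining each function:
  A. n² log(n) is O(n² log n)
  B. n log₂(n) is O(n log n)
  C. n log(n) is O(n log n)

Functions B and C both have the same complexity class.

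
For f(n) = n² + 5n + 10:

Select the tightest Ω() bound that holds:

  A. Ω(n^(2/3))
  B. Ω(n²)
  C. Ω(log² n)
B

f(n) = n² + 5n + 10 is Ω(n²).
All listed options are valid Big-Ω bounds (lower bounds),
but Ω(n²) is the tightest (largest valid bound).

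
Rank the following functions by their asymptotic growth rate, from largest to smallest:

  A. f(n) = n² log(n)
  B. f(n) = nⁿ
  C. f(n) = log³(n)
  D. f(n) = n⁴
B > D > A > C

Comparing growth rates:
B = nⁿ is O(nⁿ)
D = n⁴ is O(n⁴)
A = n² log(n) is O(n² log n)
C = log³(n) is O(log³ n)

Therefore, the order from fastest to slowest is: B > D > A > C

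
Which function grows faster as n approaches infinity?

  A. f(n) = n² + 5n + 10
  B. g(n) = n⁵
B

f(n) = n² + 5n + 10 is O(n²), while g(n) = n⁵ is O(n⁵).
Since O(n⁵) grows faster than O(n²), g(n) dominates.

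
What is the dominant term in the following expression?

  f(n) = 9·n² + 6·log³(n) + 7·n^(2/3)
9·n²

Looking at each term:
  - 9·n² is O(n²)
  - 6·log³(n) is O(log³ n)
  - 7·n^(2/3) is O(n^(2/3))

The term 9·n² (O(n²)) grows fastest and dominates all others.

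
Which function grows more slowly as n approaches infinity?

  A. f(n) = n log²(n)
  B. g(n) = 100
B

f(n) = n log²(n) is O(n log² n), while g(n) = 100 is O(1).
Since O(1) grows slower than O(n log² n), g(n) is dominated.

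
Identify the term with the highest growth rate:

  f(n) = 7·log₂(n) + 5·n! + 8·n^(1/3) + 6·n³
5·n!

Looking at each term:
  - 7·log₂(n) is O(log n)
  - 5·n! is O(n!)
  - 8·n^(1/3) is O(n^(1/3))
  - 6·n³ is O(n³)

The term 5·n! (O(n!)) grows fastest and dominates all others.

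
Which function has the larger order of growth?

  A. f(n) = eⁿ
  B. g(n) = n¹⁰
A

f(n) = eⁿ is O(eⁿ), while g(n) = n¹⁰ is O(n¹⁰).
Since O(eⁿ) grows faster than O(n¹⁰), f(n) dominates.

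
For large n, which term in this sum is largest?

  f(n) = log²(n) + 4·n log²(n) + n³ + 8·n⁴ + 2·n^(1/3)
8·n⁴

Looking at each term:
  - log²(n) is O(log² n)
  - 4·n log²(n) is O(n log² n)
  - n³ is O(n³)
  - 8·n⁴ is O(n⁴)
  - 2·n^(1/3) is O(n^(1/3))

The term 8·n⁴ (O(n⁴)) grows fastest and dominates all others.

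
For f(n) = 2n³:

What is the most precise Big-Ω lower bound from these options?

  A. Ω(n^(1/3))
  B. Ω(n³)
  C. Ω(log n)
B

f(n) = 2n³ is Ω(n³).
All listed options are valid Big-Ω bounds (lower bounds),
but Ω(n³) is the tightest (largest valid bound).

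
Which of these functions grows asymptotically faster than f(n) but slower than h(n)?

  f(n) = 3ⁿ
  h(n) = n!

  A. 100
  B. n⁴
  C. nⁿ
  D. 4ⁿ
D

We need g(n) with 3ⁿ = o(g(n)) and g(n) = o(n!), i.e. O(3ⁿ) ≺ g ≺ O(n!).
Check each option:
  A. 100 — O(1) does not grow strictly faster than f(n)
  B. n⁴ — O(n⁴) does not grow strictly faster than f(n)
  C. nⁿ — O(nⁿ) does not grow strictly slower than h(n)
  D. 4ⁿ — O(4ⁿ) is strictly between O(3ⁿ) and O(n!) ✓

Only option D (4ⁿ) lies strictly between.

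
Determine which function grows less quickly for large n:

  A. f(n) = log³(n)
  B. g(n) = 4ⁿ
A

f(n) = log³(n) is O(log³ n), while g(n) = 4ⁿ is O(4ⁿ).
Since O(log³ n) grows slower than O(4ⁿ), f(n) is dominated.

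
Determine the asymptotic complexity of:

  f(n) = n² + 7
O(n²)

The dominant term in n² + 7 is n², which is Θ(n²).
Lower-order terms (7) are asymptotically negligible.
Constants are absorbed, so the tightest bound is O(n²).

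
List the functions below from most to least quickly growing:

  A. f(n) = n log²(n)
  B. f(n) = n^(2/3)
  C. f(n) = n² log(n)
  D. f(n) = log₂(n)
C > A > B > D

Comparing growth rates:
C = n² log(n) is O(n² log n)
A = n log²(n) is O(n log² n)
B = n^(2/3) is O(n^(2/3))
D = log₂(n) is O(log n)

Therefore, the order from fastest to slowest is: C > A > B > D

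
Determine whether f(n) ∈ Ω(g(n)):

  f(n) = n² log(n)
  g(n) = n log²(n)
True

f(n) = n² log(n) is O(n² log n), and g(n) = n log²(n) is O(n log² n).
Since O(n² log n) grows at least as fast as O(n log² n), f(n) = Ω(g(n)) is true.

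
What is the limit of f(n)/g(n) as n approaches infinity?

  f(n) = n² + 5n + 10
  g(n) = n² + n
1

Since n² + 5n + 10 and n² + n have the same growth rate (O(n²)),
the ratio converges to a constant: 1.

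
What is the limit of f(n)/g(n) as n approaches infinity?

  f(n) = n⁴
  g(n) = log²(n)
∞

Since n⁴ (O(n⁴)) grows faster than log²(n) (O(log² n)),
the ratio f(n)/g(n) → ∞ as n → ∞.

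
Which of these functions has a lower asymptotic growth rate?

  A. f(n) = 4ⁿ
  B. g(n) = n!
A

f(n) = 4ⁿ is O(4ⁿ), while g(n) = n! is O(n!).
Since O(4ⁿ) grows slower than O(n!), f(n) is dominated.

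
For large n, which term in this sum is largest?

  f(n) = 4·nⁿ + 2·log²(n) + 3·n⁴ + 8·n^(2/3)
4·nⁿ

Looking at each term:
  - 4·nⁿ is O(nⁿ)
  - 2·log²(n) is O(log² n)
  - 3·n⁴ is O(n⁴)
  - 8·n^(2/3) is O(n^(2/3))

The term 4·nⁿ (O(nⁿ)) grows fastest and dominates all others.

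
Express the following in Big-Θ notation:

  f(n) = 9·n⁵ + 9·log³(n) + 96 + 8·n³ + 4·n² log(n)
Θ(n⁵)

Order the terms by growth rate: 96 ≺ 9·log³(n) ≺ 4·n² log(n) ≺ 8·n³ ≺ 9·n⁵.
The fastest-growing term 9·n⁵ dominates as n → ∞; dropping its constant factor gives Θ(n⁵).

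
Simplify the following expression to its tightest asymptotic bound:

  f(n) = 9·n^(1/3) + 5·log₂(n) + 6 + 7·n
Θ(n)

Order the terms by growth rate: 6 ≺ 5·log₂(n) ≺ 9·n^(1/3) ≺ 7·n.
The fastest-growing term 7·n dominates as n → ∞; dropping its constant factor gives Θ(n).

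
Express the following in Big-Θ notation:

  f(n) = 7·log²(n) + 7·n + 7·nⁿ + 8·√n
Θ(nⁿ)

Order the terms by growth rate: 7·log²(n) ≺ 8·√n ≺ 7·n ≺ 7·nⁿ.
The fastest-growing term 7·nⁿ dominates as n → ∞; dropping its constant factor gives Θ(nⁿ).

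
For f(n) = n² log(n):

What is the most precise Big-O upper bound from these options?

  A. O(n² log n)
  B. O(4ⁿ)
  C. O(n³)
A

f(n) = n² log(n) is O(n² log n).
All listed options are valid Big-O bounds (upper bounds),
but O(n² log n) is the tightest (smallest valid bound).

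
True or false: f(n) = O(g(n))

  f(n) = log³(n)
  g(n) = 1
False

f(n) = log³(n) is O(log³ n), and g(n) = 1 is O(1).
Since O(log³ n) grows faster than O(1), f(n) = O(g(n)) is false.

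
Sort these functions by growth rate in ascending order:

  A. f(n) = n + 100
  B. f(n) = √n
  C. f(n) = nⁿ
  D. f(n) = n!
B < A < D < C

Comparing growth rates:
B = √n is O(√n)
A = n + 100 is O(n)
D = n! is O(n!)
C = nⁿ is O(nⁿ)

Therefore, the order from slowest to fastest is: B < A < D < C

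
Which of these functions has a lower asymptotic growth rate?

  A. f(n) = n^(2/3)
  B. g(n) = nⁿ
A

f(n) = n^(2/3) is O(n^(2/3)), while g(n) = nⁿ is O(nⁿ).
Since O(n^(2/3)) grows slower than O(nⁿ), f(n) is dominated.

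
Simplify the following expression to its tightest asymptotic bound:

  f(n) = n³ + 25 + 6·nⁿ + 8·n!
Θ(nⁿ)

Order the terms by growth rate: 25 ≺ n³ ≺ 8·n! ≺ 6·nⁿ.
The fastest-growing term 6·nⁿ dominates as n → ∞; dropping its constant factor gives Θ(nⁿ).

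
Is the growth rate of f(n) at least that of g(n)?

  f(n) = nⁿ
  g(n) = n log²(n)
True

f(n) = nⁿ is O(nⁿ), and g(n) = n log²(n) is O(n log² n).
Since O(nⁿ) grows at least as fast as O(n log² n), f(n) = Ω(g(n)) is true.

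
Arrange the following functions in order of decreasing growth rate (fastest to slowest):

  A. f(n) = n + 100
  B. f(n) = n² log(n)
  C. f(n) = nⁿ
C > B > A

Comparing growth rates:
C = nⁿ is O(nⁿ)
B = n² log(n) is O(n² log n)
A = n + 100 is O(n)

Therefore, the order from fastest to slowest is: C > B > A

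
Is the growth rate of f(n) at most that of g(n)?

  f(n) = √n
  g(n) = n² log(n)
True

f(n) = √n is O(√n), and g(n) = n² log(n) is O(n² log n).
Since O(√n) ⊆ O(n² log n) (f grows no faster than g), f(n) = O(g(n)) is true.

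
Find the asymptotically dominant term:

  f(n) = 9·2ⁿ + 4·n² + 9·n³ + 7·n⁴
9·2ⁿ

Looking at each term:
  - 9·2ⁿ is O(2ⁿ)
  - 4·n² is O(n²)
  - 9·n³ is O(n³)
  - 7·n⁴ is O(n⁴)

The term 9·2ⁿ (O(2ⁿ)) grows fastest and dominates all others.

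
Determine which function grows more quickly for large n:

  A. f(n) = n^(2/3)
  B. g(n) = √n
A

f(n) = n^(2/3) is O(n^(2/3)), while g(n) = √n is O(√n).
Since O(n^(2/3)) grows faster than O(√n), f(n) dominates.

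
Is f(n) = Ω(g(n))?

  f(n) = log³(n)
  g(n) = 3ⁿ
False

f(n) = log³(n) is O(log³ n), and g(n) = 3ⁿ is O(3ⁿ).
Since O(log³ n) grows slower than O(3ⁿ), f(n) = Ω(g(n)) is false.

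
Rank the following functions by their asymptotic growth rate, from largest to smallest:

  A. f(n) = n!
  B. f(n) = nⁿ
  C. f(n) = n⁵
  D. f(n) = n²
B > A > C > D

Comparing growth rates:
B = nⁿ is O(nⁿ)
A = n! is O(n!)
C = n⁵ is O(n⁵)
D = n² is O(n²)

Therefore, the order from fastest to slowest is: B > A > C > D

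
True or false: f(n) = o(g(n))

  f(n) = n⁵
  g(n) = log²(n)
False

f(n) = n⁵ is O(n⁵), and g(n) = log²(n) is O(log² n).
Since O(n⁵) grows faster than or equal to O(log² n), f(n) = o(g(n)) is false.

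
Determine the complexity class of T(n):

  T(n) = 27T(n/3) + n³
Θ(n³ log n)

Master Theorem: a = 27, b = 3, f(n) = n³.
Compute the critical exponent d = log₃(27) = 3.
Compare f(n) = Θ(n³) against n^d:
  k = 3 = d, so f(n) = Θ(n^d) — Case 2.
  Work is balanced across levels: T(n) = Θ(n^d log n) = Θ(n³ log n).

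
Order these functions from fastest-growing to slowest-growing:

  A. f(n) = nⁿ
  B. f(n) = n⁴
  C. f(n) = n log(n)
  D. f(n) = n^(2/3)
A > B > C > D

Comparing growth rates:
A = nⁿ is O(nⁿ)
B = n⁴ is O(n⁴)
C = n log(n) is O(n log n)
D = n^(2/3) is O(n^(2/3))

Therefore, the order from fastest to slowest is: A > B > C > D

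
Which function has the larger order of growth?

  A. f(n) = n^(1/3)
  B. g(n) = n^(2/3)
B

f(n) = n^(1/3) is O(n^(1/3)), while g(n) = n^(2/3) is O(n^(2/3)).
Since O(n^(2/3)) grows faster than O(n^(1/3)), g(n) dominates.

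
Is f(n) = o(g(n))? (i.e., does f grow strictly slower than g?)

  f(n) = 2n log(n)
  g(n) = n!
True

f(n) = 2n log(n) is O(n log n), and g(n) = n! is O(n!).
Since O(n log n) grows strictly slower than O(n!), f(n) = o(g(n)) is true.
This means lim(n→∞) f(n)/g(n) = 0.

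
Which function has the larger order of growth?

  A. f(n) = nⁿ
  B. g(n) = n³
A

f(n) = nⁿ is O(nⁿ), while g(n) = n³ is O(n³).
Since O(nⁿ) grows faster than O(n³), f(n) dominates.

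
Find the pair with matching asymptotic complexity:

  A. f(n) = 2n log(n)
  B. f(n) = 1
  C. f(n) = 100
B and C

Examining each function:
  A. 2n log(n) is O(n log n)
  B. 1 is O(1)
  C. 100 is O(1)

Functions B and C both have the same complexity class.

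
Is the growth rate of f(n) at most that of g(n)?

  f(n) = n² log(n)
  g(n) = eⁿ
True

f(n) = n² log(n) is O(n² log n), and g(n) = eⁿ is O(eⁿ).
Since O(n² log n) ⊆ O(eⁿ) (f grows no faster than g), f(n) = O(g(n)) is true.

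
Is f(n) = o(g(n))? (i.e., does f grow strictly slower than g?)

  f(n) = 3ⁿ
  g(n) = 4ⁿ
True

f(n) = 3ⁿ is O(3ⁿ), and g(n) = 4ⁿ is O(4ⁿ).
Since O(3ⁿ) grows strictly slower than O(4ⁿ), f(n) = o(g(n)) is true.
This means lim(n→∞) f(n)/g(n) = 0.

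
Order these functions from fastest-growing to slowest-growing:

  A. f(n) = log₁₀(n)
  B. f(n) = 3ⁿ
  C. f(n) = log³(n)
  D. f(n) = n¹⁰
B > D > C > A

Comparing growth rates:
B = 3ⁿ is O(3ⁿ)
D = n¹⁰ is O(n¹⁰)
C = log³(n) is O(log³ n)
A = log₁₀(n) is O(log n)

Therefore, the order from fastest to slowest is: B > D > C > A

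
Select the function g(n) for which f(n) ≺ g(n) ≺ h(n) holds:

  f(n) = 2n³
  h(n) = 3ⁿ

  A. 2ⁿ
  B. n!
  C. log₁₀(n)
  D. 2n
A

We need g(n) with 2n³ = o(g(n)) and g(n) = o(3ⁿ), i.e. O(n³) ≺ g ≺ O(3ⁿ).
Check each option:
  A. 2ⁿ — O(2ⁿ) is strictly between O(n³) and O(3ⁿ) ✓
  B. n! — O(n!) does not grow strictly slower than h(n)
  C. log₁₀(n) — O(log n) does not grow strictly faster than f(n)
  D. 2n — O(n) does not grow strictly faster than f(n)

Only option A (2ⁿ) lies strictly between.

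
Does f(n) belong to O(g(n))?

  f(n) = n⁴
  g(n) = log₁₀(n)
False

f(n) = n⁴ is O(n⁴), and g(n) = log₁₀(n) is O(log n).
Since O(n⁴) grows faster than O(log n), f(n) = O(g(n)) is false.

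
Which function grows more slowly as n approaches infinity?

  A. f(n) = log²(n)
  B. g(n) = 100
B

f(n) = log²(n) is O(log² n), while g(n) = 100 is O(1).
Since O(1) grows slower than O(log² n), g(n) is dominated.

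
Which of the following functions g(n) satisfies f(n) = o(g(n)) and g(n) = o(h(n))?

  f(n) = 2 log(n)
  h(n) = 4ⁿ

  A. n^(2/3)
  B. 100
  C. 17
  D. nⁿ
A

We need g(n) with 2 log(n) = o(g(n)) and g(n) = o(4ⁿ), i.e. O(log n) ≺ g ≺ O(4ⁿ).
Check each option:
  A. n^(2/3) — O(n^(2/3)) is strictly between O(log n) and O(4ⁿ) ✓
  B. 100 — O(1) does not grow strictly faster than f(n)
  C. 17 — O(1) does not grow strictly faster than f(n)
  D. nⁿ — O(nⁿ) does not grow strictly slower than h(n)

Only option A (n^(2/3)) lies strictly between.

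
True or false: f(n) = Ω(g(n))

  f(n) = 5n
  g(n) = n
True

f(n) = 5n and g(n) = n are both O(n).
Big-Ω permits equal growth rates (f ≥ c·g for some c > 0), so f(n) = Ω(g(n)) is true.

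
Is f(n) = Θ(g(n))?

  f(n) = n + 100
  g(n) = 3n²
False

f(n) = n + 100 is O(n), and g(n) = 3n² is O(n²).
Since they have different growth rates, f(n) = Θ(g(n)) is false.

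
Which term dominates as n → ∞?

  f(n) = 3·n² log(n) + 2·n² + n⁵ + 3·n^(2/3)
n⁵

Looking at each term:
  - 3·n² log(n) is O(n² log n)
  - 2·n² is O(n²)
  - n⁵ is O(n⁵)
  - 3·n^(2/3) is O(n^(2/3))

The term n⁵ (O(n⁵)) grows fastest and dominates all others.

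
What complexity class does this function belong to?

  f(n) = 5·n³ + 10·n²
O(n³)

The dominant term in 5·n³ + 10·n² is 5·n³, which is Θ(n³).
Lower-order terms (10·n²) are asymptotically negligible.
Constants are absorbed, so the tightest bound is O(n³).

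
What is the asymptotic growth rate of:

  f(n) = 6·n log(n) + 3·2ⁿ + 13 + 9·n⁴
Θ(2ⁿ)

Order the terms by growth rate: 13 ≺ 6·n log(n) ≺ 9·n⁴ ≺ 3·2ⁿ.
The fastest-growing term 3·2ⁿ dominates as n → ∞; dropping its constant factor gives Θ(2ⁿ).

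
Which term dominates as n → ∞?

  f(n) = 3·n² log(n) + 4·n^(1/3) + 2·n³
2·n³

Looking at each term:
  - 3·n² log(n) is O(n² log n)
  - 4·n^(1/3) is O(n^(1/3))
  - 2·n³ is O(n³)

The term 2·n³ (O(n³)) grows fastest and dominates all others.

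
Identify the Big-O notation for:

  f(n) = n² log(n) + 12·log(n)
O(n² log n)

The dominant term in n² log(n) + 12·log(n) is n² log(n), which is Θ(n² log n).
Lower-order terms (12·log(n)) are asymptotically negligible.
Constants are absorbed, so the tightest bound is O(n² log n).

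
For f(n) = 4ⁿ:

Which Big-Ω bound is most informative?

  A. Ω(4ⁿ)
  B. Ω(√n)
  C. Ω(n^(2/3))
A

f(n) = 4ⁿ is Ω(4ⁿ).
All listed options are valid Big-Ω bounds (lower bounds),
but Ω(4ⁿ) is the tightest (largest valid bound).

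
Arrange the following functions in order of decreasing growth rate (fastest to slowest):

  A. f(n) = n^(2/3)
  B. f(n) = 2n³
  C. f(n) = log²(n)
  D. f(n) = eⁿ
D > B > A > C

Comparing growth rates:
D = eⁿ is O(eⁿ)
B = 2n³ is O(n³)
A = n^(2/3) is O(n^(2/3))
C = log²(n) is O(log² n)

Therefore, the order from fastest to slowest is: D > B > A > C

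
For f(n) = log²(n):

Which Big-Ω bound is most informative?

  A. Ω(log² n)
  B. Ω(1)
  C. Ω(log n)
A

f(n) = log²(n) is Ω(log² n).
All listed options are valid Big-Ω bounds (lower bounds),
but Ω(log² n) is the tightest (largest valid bound).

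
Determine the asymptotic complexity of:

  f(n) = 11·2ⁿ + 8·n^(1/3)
O(2ⁿ)

The dominant term in 11·2ⁿ + 8·n^(1/3) is 11·2ⁿ, which is Θ(2ⁿ).
Lower-order terms (8·n^(1/3)) are asymptotically negligible.
Constants are absorbed, so the tightest bound is O(2ⁿ).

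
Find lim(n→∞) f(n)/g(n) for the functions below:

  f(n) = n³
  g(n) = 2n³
1/2

Since n³ and 2n³ have the same growth rate (O(n³)),
the ratio converges to a constant: 1/2.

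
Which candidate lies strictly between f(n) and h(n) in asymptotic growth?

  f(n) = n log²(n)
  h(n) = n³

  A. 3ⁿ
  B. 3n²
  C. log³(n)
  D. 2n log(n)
B

We need g(n) with n log²(n) = o(g(n)) and g(n) = o(n³), i.e. O(n log² n) ≺ g ≺ O(n³).
Check each option:
  A. 3ⁿ — O(3ⁿ) does not grow strictly slower than h(n)
  B. 3n² — O(n²) is strictly between O(n log² n) and O(n³) ✓
  C. log³(n) — O(log³ n) does not grow strictly faster than f(n)
  D. 2n log(n) — O(n log n) does not grow strictly faster than f(n)

Only option B (3n²) lies strictly between.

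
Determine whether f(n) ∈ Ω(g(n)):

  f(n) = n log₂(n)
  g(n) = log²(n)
True

f(n) = n log₂(n) is O(n log n), and g(n) = log²(n) is O(log² n).
Since O(n log n) grows at least as fast as O(log² n), f(n) = Ω(g(n)) is true.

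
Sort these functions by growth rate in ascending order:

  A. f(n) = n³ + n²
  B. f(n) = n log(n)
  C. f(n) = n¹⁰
B < A < C

Comparing growth rates:
B = n log(n) is O(n log n)
A = n³ + n² is O(n³)
C = n¹⁰ is O(n¹⁰)

Therefore, the order from slowest to fastest is: B < A < C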